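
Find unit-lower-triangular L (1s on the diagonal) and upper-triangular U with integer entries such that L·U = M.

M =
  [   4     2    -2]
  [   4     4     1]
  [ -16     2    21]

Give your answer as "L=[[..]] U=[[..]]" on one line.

L=[[1,0,0],[1,1,0],[-4,5,1]] U=[[4,2,-2],[0,2,3],[0,0,-2]]

  row1 -= 1·row0 → [0,2,3]
  row2 -= -4·row0 → [0,10,13]
  row2 -= 5·row1 → [0,0,-2]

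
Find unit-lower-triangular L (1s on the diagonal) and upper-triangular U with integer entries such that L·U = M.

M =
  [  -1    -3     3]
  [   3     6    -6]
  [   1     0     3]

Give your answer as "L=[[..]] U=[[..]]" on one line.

L=[[1,0,0],[-3,1,0],[-1,1,1]] U=[[-1,-3,3],[0,-3,3],[0,0,3]]

  R1 -= -3·R0 → [0,-3,3]
  R2 -= -1·R0 → [0,-3,6]
  R2 -= 1·R1 → [0,0,3]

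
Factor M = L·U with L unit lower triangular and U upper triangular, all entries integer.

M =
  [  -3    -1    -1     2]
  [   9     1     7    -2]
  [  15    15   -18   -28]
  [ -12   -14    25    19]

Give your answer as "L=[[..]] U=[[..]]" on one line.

  row1 -= -3·row0 → [0,-2,4,4]
  row2 -= -5·row0 → [0,10,-23,-18]
  row3 -= 4·row0 → [0,-10,29,11]
  row2 -= -5·row1 → [0,0,-3,2]
  row3 -= 5·row1 → [0,0,9,-9]
  row3 -= -3·row2 → [0,0,0,-3]

L=[[1,0,0,0],[-3,1,0,0],[-5,-5,1,0],[4,5,-3,1]] U=[[-3,-1,-1,2],[0,-2,4,4],[0,0,-3,2],[0,0,0,-3]]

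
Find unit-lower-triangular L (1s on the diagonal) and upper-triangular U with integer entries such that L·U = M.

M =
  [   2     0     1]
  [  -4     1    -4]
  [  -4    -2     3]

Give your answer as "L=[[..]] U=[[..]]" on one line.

L=[[1,0,0],[-2,1,0],[-2,-2,1]] U=[[2,0,1],[0,1,-2],[0,0,1]]

  r1 -= -2·r0 → [0,1,-2]
  r2 -= -2·r0 → [0,-2,5]
  r2 -= -2·r1 → [0,0,1]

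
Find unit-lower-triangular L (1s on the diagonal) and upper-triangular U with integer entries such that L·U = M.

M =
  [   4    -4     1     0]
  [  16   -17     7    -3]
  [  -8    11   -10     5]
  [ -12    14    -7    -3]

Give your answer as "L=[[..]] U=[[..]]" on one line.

L=[[1,0,0,0],[4,1,0,0],[-2,-3,1,0],[-3,-2,2,1]] U=[[4,-4,1,0],[0,-1,3,-3],[0,0,1,-4],[0,0,0,-1]]

  R1 -= 4·R0 → [0,-1,3,-3]
  R2 -= -2·R0 → [0,3,-8,5]
  R3 -= -3·R0 → [0,2,-4,-3]
  R2 -= -3·R1 → [0,0,1,-4]
  R3 -= -2·R1 → [0,0,2,-9]
  R3 -= 2·R2 → [0,0,0,-1]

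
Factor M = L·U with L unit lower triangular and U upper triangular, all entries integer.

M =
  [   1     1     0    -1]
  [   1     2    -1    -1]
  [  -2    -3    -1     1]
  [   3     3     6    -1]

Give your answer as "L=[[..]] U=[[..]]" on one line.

  r1 -= 1·r0 → [0,1,-1,0]
  r2 -= -2·r0 → [0,-1,-1,-1]
  r3 -= 3·r0 → [0,0,6,2]
  r2 -= -1·r1 → [0,0,-2,-1]
  r3 -= 0·r1 → [0,0,6,2]
  r3 -= -3·r2 → [0,0,0,-1]

L=[[1,0,0,0],[1,1,0,0],[-2,-1,1,0],[3,0,-3,1]] U=[[1,1,0,-1],[0,1,-1,0],[0,0,-2,-1],[0,0,0,-1]]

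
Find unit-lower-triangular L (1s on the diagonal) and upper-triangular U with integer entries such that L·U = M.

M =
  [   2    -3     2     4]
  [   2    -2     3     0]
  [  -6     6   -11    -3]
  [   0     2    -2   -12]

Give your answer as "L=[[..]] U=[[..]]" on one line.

L=[[1,0,0,0],[1,1,0,0],[-3,-3,1,0],[0,2,2,1]] U=[[2,-3,2,4],[0,1,1,-4],[0,0,-2,-3],[0,0,0,2]]

  R1 -= 1·R0 → [0,1,1,-4]
  R2 -= -3·R0 → [0,-3,-5,9]
  R3 -= 0·R0 → [0,2,-2,-12]
  R2 -= -3·R1 → [0,0,-2,-3]
  R3 -= 2·R1 → [0,0,-4,-4]
  R3 -= 2·R2 → [0,0,0,2]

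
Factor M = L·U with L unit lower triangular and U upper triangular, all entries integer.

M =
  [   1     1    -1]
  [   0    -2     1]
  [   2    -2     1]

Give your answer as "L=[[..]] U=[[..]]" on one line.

L=[[1,0,0],[0,1,0],[2,2,1]] U=[[1,1,-1],[0,-2,1],[0,0,1]]

  row1 -= 0·row0 → [0,-2,1]
  row2 -= 2·row0 → [0,-4,3]
  row2 -= 2·row1 → [0,0,1]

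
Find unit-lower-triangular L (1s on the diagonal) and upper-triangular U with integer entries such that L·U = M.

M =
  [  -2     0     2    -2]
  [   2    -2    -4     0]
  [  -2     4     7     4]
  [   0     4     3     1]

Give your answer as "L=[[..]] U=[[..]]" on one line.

L=[[1,0,0,0],[-1,1,0,0],[1,-2,1,0],[0,-2,-1,1]] U=[[-2,0,2,-2],[0,-2,-2,-2],[0,0,1,2],[0,0,0,-1]]

  row1 -= -1·row0 → [0,-2,-2,-2]
  row2 -= 1·row0 → [0,4,5,6]
  row3 -= 0·row0 → [0,4,3,1]
  row2 -= -2·row1 → [0,0,1,2]
  row3 -= -2·row1 → [0,0,-1,-3]
  row3 -= -1·row2 → [0,0,0,-1]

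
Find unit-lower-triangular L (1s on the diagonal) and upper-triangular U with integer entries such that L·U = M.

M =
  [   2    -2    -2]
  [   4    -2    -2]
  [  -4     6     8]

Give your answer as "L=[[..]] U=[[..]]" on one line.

  R1 -= 2·R0 → [0,2,2]
  R2 -= -2·R0 → [0,2,4]
  R2 -= 1·R1 → [0,0,2]

L=[[1,0,0],[2,1,0],[-2,1,1]] U=[[2,-2,-2],[0,2,2],[0,0,2]]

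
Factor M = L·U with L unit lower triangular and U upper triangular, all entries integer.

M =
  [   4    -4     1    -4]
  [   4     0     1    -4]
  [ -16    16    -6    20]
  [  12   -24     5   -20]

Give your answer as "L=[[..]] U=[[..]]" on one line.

L=[[1,0,0,0],[1,1,0,0],[-4,0,1,0],[3,-3,-1,1]] U=[[4,-4,1,-4],[0,4,0,0],[0,0,-2,4],[0,0,0,-4]]

  r1 -= 1·r0 → [0,4,0,0]
  r2 -= -4·r0 → [0,0,-2,4]
  r3 -= 3·r0 → [0,-12,2,-8]
  r2 -= 0·r1 → [0,0,-2,4]
  r3 -= -3·r1 → [0,0,2,-8]
  r3 -= -1·r2 → [0,0,0,-4]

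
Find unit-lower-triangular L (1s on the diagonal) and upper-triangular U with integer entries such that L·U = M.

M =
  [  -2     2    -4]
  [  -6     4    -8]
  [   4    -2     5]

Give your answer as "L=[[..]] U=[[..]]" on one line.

  row1 -= 3·row0 → [0,-2,4]
  row2 -= -2·row0 → [0,2,-3]
  row2 -= -1·row1 → [0,0,1]

L=[[1,0,0],[3,1,0],[-2,-1,1]] U=[[-2,2,-4],[0,-2,4],[0,0,1]]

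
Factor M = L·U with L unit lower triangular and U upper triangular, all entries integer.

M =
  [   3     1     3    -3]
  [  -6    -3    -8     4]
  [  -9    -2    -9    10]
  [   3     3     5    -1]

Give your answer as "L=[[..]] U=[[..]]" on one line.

  row1 -= -2·row0 → [0,-1,-2,-2]
  row2 -= -3·row0 → [0,1,0,1]
  row3 -= 1·row0 → [0,2,2,2]
  row2 -= -1·row1 → [0,0,-2,-1]
  row3 -= -2·row1 → [0,0,-2,-2]
  row3 -= 1·row2 → [0,0,0,-1]

L=[[1,0,0,0],[-2,1,0,0],[-3,-1,1,0],[1,-2,1,1]] U=[[3,1,3,-3],[0,-1,-2,-2],[0,0,-2,-1],[0,0,0,-1]]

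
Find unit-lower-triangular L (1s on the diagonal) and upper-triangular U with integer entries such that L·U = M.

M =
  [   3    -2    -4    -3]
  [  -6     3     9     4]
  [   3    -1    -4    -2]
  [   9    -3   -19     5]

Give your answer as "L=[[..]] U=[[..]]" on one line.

L=[[1,0,0,0],[-2,1,0,0],[1,-1,1,0],[3,-3,-4,1]] U=[[3,-2,-4,-3],[0,-1,1,-2],[0,0,1,-1],[0,0,0,4]]

  R1 -= -2·R0 → [0,-1,1,-2]
  R2 -= 1·R0 → [0,1,0,1]
  R3 -= 3·R0 → [0,3,-7,14]
  R2 -= -1·R1 → [0,0,1,-1]
  R3 -= -3·R1 → [0,0,-4,8]
  R3 -= -4·R2 → [0,0,0,4]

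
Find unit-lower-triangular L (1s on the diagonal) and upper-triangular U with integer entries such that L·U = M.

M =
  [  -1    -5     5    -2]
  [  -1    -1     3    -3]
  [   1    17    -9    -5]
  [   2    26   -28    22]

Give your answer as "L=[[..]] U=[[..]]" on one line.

L=[[1,0,0,0],[1,1,0,0],[-1,3,1,0],[-2,4,-5,1]] U=[[-1,-5,5,-2],[0,4,-2,-1],[0,0,2,-4],[0,0,0,2]]

  R1 -= 1·R0 → [0,4,-2,-1]
  R2 -= -1·R0 → [0,12,-4,-7]
  R3 -= -2·R0 → [0,16,-18,18]
  R2 -= 3·R1 → [0,0,2,-4]
  R3 -= 4·R1 → [0,0,-10,22]
  R3 -= -5·R2 → [0,0,0,2]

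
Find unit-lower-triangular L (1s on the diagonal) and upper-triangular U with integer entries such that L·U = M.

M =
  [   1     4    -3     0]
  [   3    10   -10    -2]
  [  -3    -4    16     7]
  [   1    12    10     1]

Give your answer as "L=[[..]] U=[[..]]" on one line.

L=[[1,0,0,0],[3,1,0,0],[-3,-4,1,0],[1,-4,3,1]] U=[[1,4,-3,0],[0,-2,-1,-2],[0,0,3,-1],[0,0,0,-4]]

  R1 -= 3·R0 → [0,-2,-1,-2]
  R2 -= -3·R0 → [0,8,7,7]
  R3 -= 1·R0 → [0,8,13,1]
  R2 -= -4·R1 → [0,0,3,-1]
  R3 -= -4·R1 → [0,0,9,-7]
  R3 -= 3·R2 → [0,0,0,-4]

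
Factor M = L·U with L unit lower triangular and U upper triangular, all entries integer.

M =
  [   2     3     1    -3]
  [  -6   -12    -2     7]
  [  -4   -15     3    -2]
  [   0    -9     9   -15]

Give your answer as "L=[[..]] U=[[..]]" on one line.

  r1 -= -3·r0 → [0,-3,1,-2]
  r2 -= -2·r0 → [0,-9,5,-8]
  r3 -= 0·r0 → [0,-9,9,-15]
  r2 -= 3·r1 → [0,0,2,-2]
  r3 -= 3·r1 → [0,0,6,-9]
  r3 -= 3·r2 → [0,0,0,-3]

L=[[1,0,0,0],[-3,1,0,0],[-2,3,1,0],[0,3,3,1]] U=[[2,3,1,-3],[0,-3,1,-2],[0,0,2,-2],[0,0,0,-3]]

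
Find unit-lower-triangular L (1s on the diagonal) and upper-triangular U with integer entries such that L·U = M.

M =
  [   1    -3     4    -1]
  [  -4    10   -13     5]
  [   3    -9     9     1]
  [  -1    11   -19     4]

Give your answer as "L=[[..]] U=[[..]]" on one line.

L=[[1,0,0,0],[-4,1,0,0],[3,0,1,0],[-1,-4,1,1]] U=[[1,-3,4,-1],[0,-2,3,1],[0,0,-3,4],[0,0,0,3]]

  R1 -= -4·R0 → [0,-2,3,1]
  R2 -= 3·R0 → [0,0,-3,4]
  R3 -= -1·R0 → [0,8,-15,3]
  R2 -= 0·R1 → [0,0,-3,4]
  R3 -= -4·R1 → [0,0,-3,7]
  R3 -= 1·R2 → [0,0,0,3]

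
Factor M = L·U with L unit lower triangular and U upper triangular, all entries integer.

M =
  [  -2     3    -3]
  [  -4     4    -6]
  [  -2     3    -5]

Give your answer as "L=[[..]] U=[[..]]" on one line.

  R1 -= 2·R0 → [0,-2,0]
  R2 -= 1·R0 → [0,0,-2]
  R2 -= 0·R1 → [0,0,-2]

L=[[1,0,0],[2,1,0],[1,0,1]] U=[[-2,3,-3],[0,-2,0],[0,0,-2]]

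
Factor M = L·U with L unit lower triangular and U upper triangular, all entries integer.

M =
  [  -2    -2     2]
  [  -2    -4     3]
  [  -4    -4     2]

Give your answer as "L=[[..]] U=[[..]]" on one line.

L=[[1,0,0],[1,1,0],[2,0,1]] U=[[-2,-2,2],[0,-2,1],[0,0,-2]]

  row1 -= 1·row0 → [0,-2,1]
  row2 -= 2·row0 → [0,0,-2]
  row2 -= 0·row1 → [0,0,-2]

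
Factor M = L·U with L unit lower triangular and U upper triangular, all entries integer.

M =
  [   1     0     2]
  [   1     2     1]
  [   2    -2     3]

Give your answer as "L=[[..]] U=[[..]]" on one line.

  R1 -= 1·R0 → [0,2,-1]
  R2 -= 2·R0 → [0,-2,-1]
  R2 -= -1·R1 → [0,0,-2]

L=[[1,0,0],[1,1,0],[2,-1,1]] U=[[1,0,2],[0,2,-1],[0,0,-2]]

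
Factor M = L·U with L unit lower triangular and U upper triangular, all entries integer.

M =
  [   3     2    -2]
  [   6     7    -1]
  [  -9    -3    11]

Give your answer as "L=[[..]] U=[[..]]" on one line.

L=[[1,0,0],[2,1,0],[-3,1,1]] U=[[3,2,-2],[0,3,3],[0,0,2]]

  R1 -= 2·R0 → [0,3,3]
  R2 -= -3·R0 → [0,3,5]
  R2 -= 1·R1 → [0,0,2]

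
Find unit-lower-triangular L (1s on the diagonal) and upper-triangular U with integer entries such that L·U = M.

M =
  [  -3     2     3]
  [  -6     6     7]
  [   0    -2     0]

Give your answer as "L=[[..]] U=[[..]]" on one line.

L=[[1,0,0],[2,1,0],[0,-1,1]] U=[[-3,2,3],[0,2,1],[0,0,1]]

  R1 -= 2·R0 → [0,2,1]
  R2 -= 0·R0 → [0,-2,0]
  R2 -= -1·R1 → [0,0,1]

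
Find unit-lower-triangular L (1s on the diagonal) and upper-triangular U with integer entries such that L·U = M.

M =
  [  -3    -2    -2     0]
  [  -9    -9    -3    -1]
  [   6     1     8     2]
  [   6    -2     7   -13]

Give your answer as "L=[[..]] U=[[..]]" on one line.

L=[[1,0,0,0],[3,1,0,0],[-2,1,1,0],[-2,2,-3,1]] U=[[-3,-2,-2,0],[0,-3,3,-1],[0,0,1,3],[0,0,0,-2]]

  row1 -= 3·row0 → [0,-3,3,-1]
  row2 -= -2·row0 → [0,-3,4,2]
  row3 -= -2·row0 → [0,-6,3,-13]
  row2 -= 1·row1 → [0,0,1,3]
  row3 -= 2·row1 → [0,0,-3,-11]
  row3 -= -3·row2 → [0,0,0,-2]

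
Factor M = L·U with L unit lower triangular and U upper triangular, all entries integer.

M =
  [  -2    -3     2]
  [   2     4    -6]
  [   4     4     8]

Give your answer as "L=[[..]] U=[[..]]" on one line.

L=[[1,0,0],[-1,1,0],[-2,-2,1]] U=[[-2,-3,2],[0,1,-4],[0,0,4]]

  r1 -= -1·r0 → [0,1,-4]
  r2 -= -2·r0 → [0,-2,12]
  r2 -= -2·r1 → [0,0,4]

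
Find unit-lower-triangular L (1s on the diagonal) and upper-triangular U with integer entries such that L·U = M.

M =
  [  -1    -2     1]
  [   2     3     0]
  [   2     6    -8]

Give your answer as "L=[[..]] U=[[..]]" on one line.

  R1 -= -2·R0 → [0,-1,2]
  R2 -= -2·R0 → [0,2,-6]
  R2 -= -2·R1 → [0,0,-2]

L=[[1,0,0],[-2,1,0],[-2,-2,1]] U=[[-1,-2,1],[0,-1,2],[0,0,-2]]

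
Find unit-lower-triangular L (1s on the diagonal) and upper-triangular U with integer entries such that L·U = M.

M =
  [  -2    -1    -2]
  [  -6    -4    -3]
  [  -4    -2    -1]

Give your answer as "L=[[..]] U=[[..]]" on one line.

L=[[1,0,0],[3,1,0],[2,0,1]] U=[[-2,-1,-2],[0,-1,3],[0,0,3]]

  r1 -= 3·r0 → [0,-1,3]
  r2 -= 2·r0 → [0,0,3]
  r2 -= 0·r1 → [0,0,3]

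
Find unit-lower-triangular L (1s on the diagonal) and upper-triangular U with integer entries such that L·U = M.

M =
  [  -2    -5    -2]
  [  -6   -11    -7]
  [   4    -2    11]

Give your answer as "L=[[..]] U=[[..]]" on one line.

L=[[1,0,0],[3,1,0],[-2,-3,1]] U=[[-2,-5,-2],[0,4,-1],[0,0,4]]

  R1 -= 3·R0 → [0,4,-1]
  R2 -= -2·R0 → [0,-12,7]
  R2 -= -3·R1 → [0,0,4]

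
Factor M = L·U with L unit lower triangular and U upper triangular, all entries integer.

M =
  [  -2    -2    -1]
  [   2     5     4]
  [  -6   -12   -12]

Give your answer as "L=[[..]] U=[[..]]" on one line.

  row1 -= -1·row0 → [0,3,3]
  row2 -= 3·row0 → [0,-6,-9]
  row2 -= -2·row1 → [0,0,-3]

L=[[1,0,0],[-1,1,0],[3,-2,1]] U=[[-2,-2,-1],[0,3,3],[0,0,-3]]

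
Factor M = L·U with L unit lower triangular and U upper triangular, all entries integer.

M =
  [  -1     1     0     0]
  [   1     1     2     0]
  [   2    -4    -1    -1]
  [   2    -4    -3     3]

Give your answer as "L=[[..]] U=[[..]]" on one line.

  R1 -= -1·R0 → [0,2,2,0]
  R2 -= -2·R0 → [0,-2,-1,-1]
  R3 -= -2·R0 → [0,-2,-3,3]
  R2 -= -1·R1 → [0,0,1,-1]
  R3 -= -1·R1 → [0,0,-1,3]
  R3 -= -1·R2 → [0,0,0,2]

L=[[1,0,0,0],[-1,1,0,0],[-2,-1,1,0],[-2,-1,-1,1]] U=[[-1,1,0,0],[0,2,2,0],[0,0,1,-1],[0,0,0,2]]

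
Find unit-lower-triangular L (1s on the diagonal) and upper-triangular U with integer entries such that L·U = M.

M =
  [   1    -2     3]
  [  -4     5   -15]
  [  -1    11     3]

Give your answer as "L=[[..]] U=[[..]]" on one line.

L=[[1,0,0],[-4,1,0],[-1,-3,1]] U=[[1,-2,3],[0,-3,-3],[0,0,-3]]

  row1 -= -4·row0 → [0,-3,-3]
  row2 -= -1·row0 → [0,9,6]
  row2 -= -3·row1 → [0,0,-3]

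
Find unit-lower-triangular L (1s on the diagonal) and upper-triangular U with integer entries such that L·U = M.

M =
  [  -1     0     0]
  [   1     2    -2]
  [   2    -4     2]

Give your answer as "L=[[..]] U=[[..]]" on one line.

L=[[1,0,0],[-1,1,0],[-2,-2,1]] U=[[-1,0,0],[0,2,-2],[0,0,-2]]

  R1 -= -1·R0 → [0,2,-2]
  R2 -= -2·R0 → [0,-4,2]
  R2 -= -2·R1 → [0,0,-2]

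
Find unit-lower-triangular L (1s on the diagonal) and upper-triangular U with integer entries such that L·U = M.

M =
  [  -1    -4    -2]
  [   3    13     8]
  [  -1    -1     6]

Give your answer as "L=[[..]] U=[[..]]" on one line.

  row1 -= -3·row0 → [0,1,2]
  row2 -= 1·row0 → [0,3,8]
  row2 -= 3·row1 → [0,0,2]

L=[[1,0,0],[-3,1,0],[1,3,1]] U=[[-1,-4,-2],[0,1,2],[0,0,2]]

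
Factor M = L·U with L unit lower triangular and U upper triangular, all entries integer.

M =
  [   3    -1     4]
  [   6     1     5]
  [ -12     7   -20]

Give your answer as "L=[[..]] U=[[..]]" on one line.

  row1 -= 2·row0 → [0,3,-3]
  row2 -= -4·row0 → [0,3,-4]
  row2 -= 1·row1 → [0,0,-1]

L=[[1,0,0],[2,1,0],[-4,1,1]] U=[[3,-1,4],[0,3,-3],[0,0,-1]]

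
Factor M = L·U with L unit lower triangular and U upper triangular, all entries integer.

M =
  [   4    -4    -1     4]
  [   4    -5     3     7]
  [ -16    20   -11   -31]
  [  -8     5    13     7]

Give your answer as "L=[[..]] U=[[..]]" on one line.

L=[[1,0,0,0],[1,1,0,0],[-4,-4,1,0],[-2,3,-1,1]] U=[[4,-4,-1,4],[0,-1,4,3],[0,0,1,-3],[0,0,0,3]]

  row1 -= 1·row0 → [0,-1,4,3]
  row2 -= -4·row0 → [0,4,-15,-15]
  row3 -= -2·row0 → [0,-3,11,15]
  row2 -= -4·row1 → [0,0,1,-3]
  row3 -= 3·row1 → [0,0,-1,6]
  row3 -= -1·row2 → [0,0,0,3]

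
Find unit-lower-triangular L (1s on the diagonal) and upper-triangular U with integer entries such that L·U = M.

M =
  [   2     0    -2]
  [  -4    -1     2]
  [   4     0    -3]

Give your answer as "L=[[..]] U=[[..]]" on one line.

  row1 -= -2·row0 → [0,-1,-2]
  row2 -= 2·row0 → [0,0,1]
  row2 -= 0·row1 → [0,0,1]

L=[[1,0,0],[-2,1,0],[2,0,1]] U=[[2,0,-2],[0,-1,-2],[0,0,1]]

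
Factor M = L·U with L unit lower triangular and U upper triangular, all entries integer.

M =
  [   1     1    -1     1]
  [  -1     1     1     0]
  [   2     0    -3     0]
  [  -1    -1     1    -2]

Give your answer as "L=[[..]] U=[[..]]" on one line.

  R1 -= -1·R0 → [0,2,0,1]
  R2 -= 2·R0 → [0,-2,-1,-2]
  R3 -= -1·R0 → [0,0,0,-1]
  R2 -= -1·R1 → [0,0,-1,-1]
  R3 -= 0·R1 → [0,0,0,-1]
  R3 -= 0·R2 → [0,0,0,-1]

L=[[1,0,0,0],[-1,1,0,0],[2,-1,1,0],[-1,0,0,1]] U=[[1,1,-1,1],[0,2,0,1],[0,0,-1,-1],[0,0,0,-1]]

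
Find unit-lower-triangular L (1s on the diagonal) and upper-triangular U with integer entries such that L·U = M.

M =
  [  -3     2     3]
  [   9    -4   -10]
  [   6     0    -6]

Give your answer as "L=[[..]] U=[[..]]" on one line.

  r1 -= -3·r0 → [0,2,-1]
  r2 -= -2·r0 → [0,4,0]
  r2 -= 2·r1 → [0,0,2]

L=[[1,0,0],[-3,1,0],[-2,2,1]] U=[[-3,2,3],[0,2,-1],[0,0,2]]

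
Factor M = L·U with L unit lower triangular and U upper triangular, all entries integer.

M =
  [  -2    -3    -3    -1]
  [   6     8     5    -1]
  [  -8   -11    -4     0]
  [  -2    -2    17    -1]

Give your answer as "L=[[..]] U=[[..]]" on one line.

L=[[1,0,0,0],[-3,1,0,0],[4,-1,1,0],[1,-1,4,1]] U=[[-2,-3,-3,-1],[0,-1,-4,-4],[0,0,4,0],[0,0,0,-4]]

  row1 -= -3·row0 → [0,-1,-4,-4]
  row2 -= 4·row0 → [0,1,8,4]
  row3 -= 1·row0 → [0,1,20,0]
  row2 -= -1·row1 → [0,0,4,0]
  row3 -= -1·row1 → [0,0,16,-4]
  row3 -= 4·row2 → [0,0,0,-4]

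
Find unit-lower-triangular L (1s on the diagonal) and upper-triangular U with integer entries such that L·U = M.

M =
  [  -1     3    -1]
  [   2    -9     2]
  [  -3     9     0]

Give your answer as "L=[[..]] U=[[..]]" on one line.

  r1 -= -2·r0 → [0,-3,0]
  r2 -= 3·r0 → [0,0,3]
  r2 -= 0·r1 → [0,0,3]

L=[[1,0,0],[-2,1,0],[3,0,1]] U=[[-1,3,-1],[0,-3,0],[0,0,3]]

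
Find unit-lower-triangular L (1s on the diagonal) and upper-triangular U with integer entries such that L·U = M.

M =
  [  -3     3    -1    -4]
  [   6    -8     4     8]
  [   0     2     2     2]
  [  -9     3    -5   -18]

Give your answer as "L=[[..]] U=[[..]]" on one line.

  r1 -= -2·r0 → [0,-2,2,0]
  r2 -= 0·r0 → [0,2,2,2]
  r3 -= 3·r0 → [0,-6,-2,-6]
  r2 -= -1·r1 → [0,0,4,2]
  r3 -= 3·r1 → [0,0,-8,-6]
  r3 -= -2·r2 → [0,0,0,-2]

L=[[1,0,0,0],[-2,1,0,0],[0,-1,1,0],[3,3,-2,1]] U=[[-3,3,-1,-4],[0,-2,2,0],[0,0,4,2],[0,0,0,-2]]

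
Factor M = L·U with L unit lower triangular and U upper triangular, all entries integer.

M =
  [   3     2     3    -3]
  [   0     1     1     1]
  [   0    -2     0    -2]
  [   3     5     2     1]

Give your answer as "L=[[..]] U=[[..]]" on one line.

L=[[1,0,0,0],[0,1,0,0],[0,-2,1,0],[1,3,-2,1]] U=[[3,2,3,-3],[0,1,1,1],[0,0,2,0],[0,0,0,1]]

  R1 -= 0·R0 → [0,1,1,1]
  R2 -= 0·R0 → [0,-2,0,-2]
  R3 -= 1·R0 → [0,3,-1,4]
  R2 -= -2·R1 → [0,0,2,0]
  R3 -= 3·R1 → [0,0,-4,1]
  R3 -= -2·R2 → [0,0,0,1]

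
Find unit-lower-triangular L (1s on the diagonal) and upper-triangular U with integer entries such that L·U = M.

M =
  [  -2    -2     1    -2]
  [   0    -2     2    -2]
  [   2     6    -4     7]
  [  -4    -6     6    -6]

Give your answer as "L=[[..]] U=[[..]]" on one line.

L=[[1,0,0,0],[0,1,0,0],[-1,-2,1,0],[2,1,2,1]] U=[[-2,-2,1,-2],[0,-2,2,-2],[0,0,1,1],[0,0,0,-2]]

  r1 -= 0·r0 → [0,-2,2,-2]
  r2 -= -1·r0 → [0,4,-3,5]
  r3 -= 2·r0 → [0,-2,4,-2]
  r2 -= -2·r1 → [0,0,1,1]
  r3 -= 1·r1 → [0,0,2,0]
  r3 -= 2·r2 → [0,0,0,-2]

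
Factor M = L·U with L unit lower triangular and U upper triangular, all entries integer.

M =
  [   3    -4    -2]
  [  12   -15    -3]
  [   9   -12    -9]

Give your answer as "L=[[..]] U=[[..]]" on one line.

L=[[1,0,0],[4,1,0],[3,0,1]] U=[[3,-4,-2],[0,1,5],[0,0,-3]]

  r1 -= 4·r0 → [0,1,5]
  r2 -= 3·r0 → [0,0,-3]
  r2 -= 0·r1 → [0,0,-3]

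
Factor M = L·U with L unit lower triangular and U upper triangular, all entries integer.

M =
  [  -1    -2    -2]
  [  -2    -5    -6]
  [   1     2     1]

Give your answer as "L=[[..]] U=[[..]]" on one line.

L=[[1,0,0],[2,1,0],[-1,0,1]] U=[[-1,-2,-2],[0,-1,-2],[0,0,-1]]

  R1 -= 2·R0 → [0,-1,-2]
  R2 -= -1·R0 → [0,0,-1]
  R2 -= 0·R1 → [0,0,-1]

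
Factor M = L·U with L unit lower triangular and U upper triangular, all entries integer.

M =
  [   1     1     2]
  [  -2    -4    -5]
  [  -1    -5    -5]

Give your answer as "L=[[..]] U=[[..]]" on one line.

  row1 -= -2·row0 → [0,-2,-1]
  row2 -= -1·row0 → [0,-4,-3]
  row2 -= 2·row1 → [0,0,-1]

L=[[1,0,0],[-2,1,0],[-1,2,1]] U=[[1,1,2],[0,-2,-1],[0,0,-1]]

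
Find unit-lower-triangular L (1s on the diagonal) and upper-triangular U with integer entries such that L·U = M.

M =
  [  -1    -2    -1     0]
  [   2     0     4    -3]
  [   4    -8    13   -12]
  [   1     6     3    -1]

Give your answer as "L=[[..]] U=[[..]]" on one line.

  R1 -= -2·R0 → [0,-4,2,-3]
  R2 -= -4·R0 → [0,-16,9,-12]
  R3 -= -1·R0 → [0,4,2,-1]
  R2 -= 4·R1 → [0,0,1,0]
  R3 -= -1·R1 → [0,0,4,-4]
  R3 -= 4·R2 → [0,0,0,-4]

L=[[1,0,0,0],[-2,1,0,0],[-4,4,1,0],[-1,-1,4,1]] U=[[-1,-2,-1,0],[0,-4,2,-3],[0,0,1,0],[0,0,0,-4]]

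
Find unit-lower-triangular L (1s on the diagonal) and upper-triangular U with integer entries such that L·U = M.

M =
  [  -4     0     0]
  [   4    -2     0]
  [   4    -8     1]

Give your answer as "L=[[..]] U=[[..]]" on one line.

  r1 -= -1·r0 → [0,-2,0]
  r2 -= -1·r0 → [0,-8,1]
  r2 -= 4·r1 → [0,0,1]

L=[[1,0,0],[-1,1,0],[-1,4,1]] U=[[-4,0,0],[0,-2,0],[0,0,1]]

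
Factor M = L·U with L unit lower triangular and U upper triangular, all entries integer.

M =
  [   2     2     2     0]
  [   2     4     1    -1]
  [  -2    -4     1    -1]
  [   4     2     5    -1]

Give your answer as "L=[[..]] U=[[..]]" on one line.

L=[[1,0,0,0],[1,1,0,0],[-1,-1,1,0],[2,-1,0,1]] U=[[2,2,2,0],[0,2,-1,-1],[0,0,2,-2],[0,0,0,-2]]

  r1 -= 1·r0 → [0,2,-1,-1]
  r2 -= -1·r0 → [0,-2,3,-1]
  r3 -= 2·r0 → [0,-2,1,-1]
  r2 -= -1·r1 → [0,0,2,-2]
  r3 -= -1·r1 → [0,0,0,-2]
  r3 -= 0·r2 → [0,0,0,-2]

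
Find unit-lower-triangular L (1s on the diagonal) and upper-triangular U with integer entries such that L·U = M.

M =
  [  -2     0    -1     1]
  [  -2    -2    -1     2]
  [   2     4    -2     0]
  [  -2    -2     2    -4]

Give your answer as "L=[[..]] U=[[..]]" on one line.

L=[[1,0,0,0],[1,1,0,0],[-1,-2,1,0],[1,1,-1,1]] U=[[-2,0,-1,1],[0,-2,0,1],[0,0,-3,3],[0,0,0,-3]]

  row1 -= 1·row0 → [0,-2,0,1]
  row2 -= -1·row0 → [0,4,-3,1]
  row3 -= 1·row0 → [0,-2,3,-5]
  row2 -= -2·row1 → [0,0,-3,3]
  row3 -= 1·row1 → [0,0,3,-6]
  row3 -= -1·row2 → [0,0,0,-3]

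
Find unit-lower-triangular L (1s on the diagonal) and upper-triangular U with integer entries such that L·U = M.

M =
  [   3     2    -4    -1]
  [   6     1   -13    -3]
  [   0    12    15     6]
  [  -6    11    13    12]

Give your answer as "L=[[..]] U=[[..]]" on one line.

L=[[1,0,0,0],[2,1,0,0],[0,-4,1,0],[-2,-5,4,1]] U=[[3,2,-4,-1],[0,-3,-5,-1],[0,0,-5,2],[0,0,0,-3]]

  R1 -= 2·R0 → [0,-3,-5,-1]
  R2 -= 0·R0 → [0,12,15,6]
  R3 -= -2·R0 → [0,15,5,10]
  R2 -= -4·R1 → [0,0,-5,2]
  R3 -= -5·R1 → [0,0,-20,5]
  R3 -= 4·R2 → [0,0,0,-3]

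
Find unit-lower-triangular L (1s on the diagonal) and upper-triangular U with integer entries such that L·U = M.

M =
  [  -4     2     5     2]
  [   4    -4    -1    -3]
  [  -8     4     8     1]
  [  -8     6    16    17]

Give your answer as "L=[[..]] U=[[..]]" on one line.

L=[[1,0,0,0],[-1,1,0,0],[2,0,1,0],[2,-1,-5,1]] U=[[-4,2,5,2],[0,-2,4,-1],[0,0,-2,-3],[0,0,0,-3]]

  r1 -= -1·r0 → [0,-2,4,-1]
  r2 -= 2·r0 → [0,0,-2,-3]
  r3 -= 2·r0 → [0,2,6,13]
  r2 -= 0·r1 → [0,0,-2,-3]
  r3 -= -1·r1 → [0,0,10,12]
  r3 -= -5·r2 → [0,0,0,-3]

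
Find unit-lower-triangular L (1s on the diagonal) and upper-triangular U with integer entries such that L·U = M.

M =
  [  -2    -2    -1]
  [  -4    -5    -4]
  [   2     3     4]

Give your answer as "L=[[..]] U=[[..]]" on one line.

L=[[1,0,0],[2,1,0],[-1,-1,1]] U=[[-2,-2,-1],[0,-1,-2],[0,0,1]]

  R1 -= 2·R0 → [0,-1,-2]
  R2 -= -1·R0 → [0,1,3]
  R2 -= -1·R1 → [0,0,1]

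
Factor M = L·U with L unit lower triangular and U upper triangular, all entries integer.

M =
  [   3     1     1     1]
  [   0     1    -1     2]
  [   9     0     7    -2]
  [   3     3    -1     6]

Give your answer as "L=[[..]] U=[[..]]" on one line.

L=[[1,0,0,0],[0,1,0,0],[3,-3,1,0],[1,2,0,1]] U=[[3,1,1,1],[0,1,-1,2],[0,0,1,1],[0,0,0,1]]

  r1 -= 0·r0 → [0,1,-1,2]
  r2 -= 3·r0 → [0,-3,4,-5]
  r3 -= 1·r0 → [0,2,-2,5]
  r2 -= -3·r1 → [0,0,1,1]
  r3 -= 2·r1 → [0,0,0,1]
  r3 -= 0·r2 → [0,0,0,1]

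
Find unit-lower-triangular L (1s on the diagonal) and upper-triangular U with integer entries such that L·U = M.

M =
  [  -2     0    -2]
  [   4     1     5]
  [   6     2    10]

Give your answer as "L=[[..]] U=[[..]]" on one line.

  r1 -= -2·r0 → [0,1,1]
  r2 -= -3·r0 → [0,2,4]
  r2 -= 2·r1 → [0,0,2]

L=[[1,0,0],[-2,1,0],[-3,2,1]] U=[[-2,0,-2],[0,1,1],[0,0,2]]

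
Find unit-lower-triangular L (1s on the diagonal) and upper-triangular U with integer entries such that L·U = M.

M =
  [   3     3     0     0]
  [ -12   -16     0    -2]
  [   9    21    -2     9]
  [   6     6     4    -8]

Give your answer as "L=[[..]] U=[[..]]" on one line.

L=[[1,0,0,0],[-4,1,0,0],[3,-3,1,0],[2,0,-2,1]] U=[[3,3,0,0],[0,-4,0,-2],[0,0,-2,3],[0,0,0,-2]]

  row1 -= -4·row0 → [0,-4,0,-2]
  row2 -= 3·row0 → [0,12,-2,9]
  row3 -= 2·row0 → [0,0,4,-8]
  row2 -= -3·row1 → [0,0,-2,3]
  row3 -= 0·row1 → [0,0,4,-8]
  row3 -= -2·row2 → [0,0,0,-2]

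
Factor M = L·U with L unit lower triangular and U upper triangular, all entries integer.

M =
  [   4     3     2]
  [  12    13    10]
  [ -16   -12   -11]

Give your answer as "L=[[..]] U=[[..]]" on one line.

  r1 -= 3·r0 → [0,4,4]
  r2 -= -4·r0 → [0,0,-3]
  r2 -= 0·r1 → [0,0,-3]

L=[[1,0,0],[3,1,0],[-4,0,1]] U=[[4,3,2],[0,4,4],[0,0,-3]]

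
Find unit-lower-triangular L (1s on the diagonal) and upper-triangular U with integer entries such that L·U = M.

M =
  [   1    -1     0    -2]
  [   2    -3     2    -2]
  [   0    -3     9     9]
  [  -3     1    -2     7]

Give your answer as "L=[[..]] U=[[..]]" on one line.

  row1 -= 2·row0 → [0,-1,2,2]
  row2 -= 0·row0 → [0,-3,9,9]
  row3 -= -3·row0 → [0,-2,-2,1]
  row2 -= 3·row1 → [0,0,3,3]
  row3 -= 2·row1 → [0,0,-6,-3]
  row3 -= -2·row2 → [0,0,0,3]

L=[[1,0,0,0],[2,1,0,0],[0,3,1,0],[-3,2,-2,1]] U=[[1,-1,0,-2],[0,-1,2,2],[0,0,3,3],[0,0,0,3]]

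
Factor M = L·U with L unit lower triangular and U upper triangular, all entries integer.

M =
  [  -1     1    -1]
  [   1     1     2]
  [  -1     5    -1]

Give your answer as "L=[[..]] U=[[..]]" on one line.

L=[[1,0,0],[-1,1,0],[1,2,1]] U=[[-1,1,-1],[0,2,1],[0,0,-2]]

  R1 -= -1·R0 → [0,2,1]
  R2 -= 1·R0 → [0,4,0]
  R2 -= 2·R1 → [0,0,-2]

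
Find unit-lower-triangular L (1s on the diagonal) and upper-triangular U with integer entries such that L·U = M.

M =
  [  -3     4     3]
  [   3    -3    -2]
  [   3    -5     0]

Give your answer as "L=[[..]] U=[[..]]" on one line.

L=[[1,0,0],[-1,1,0],[-1,-1,1]] U=[[-3,4,3],[0,1,1],[0,0,4]]

  row1 -= -1·row0 → [0,1,1]
  row2 -= -1·row0 → [0,-1,3]
  row2 -= -1·row1 → [0,0,4]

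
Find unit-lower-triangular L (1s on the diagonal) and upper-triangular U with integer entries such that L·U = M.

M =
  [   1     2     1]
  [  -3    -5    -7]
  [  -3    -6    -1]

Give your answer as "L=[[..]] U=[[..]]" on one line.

L=[[1,0,0],[-3,1,0],[-3,0,1]] U=[[1,2,1],[0,1,-4],[0,0,2]]

  R1 -= -3·R0 → [0,1,-4]
  R2 -= -3·R0 → [0,0,2]
  R2 -= 0·R1 → [0,0,2]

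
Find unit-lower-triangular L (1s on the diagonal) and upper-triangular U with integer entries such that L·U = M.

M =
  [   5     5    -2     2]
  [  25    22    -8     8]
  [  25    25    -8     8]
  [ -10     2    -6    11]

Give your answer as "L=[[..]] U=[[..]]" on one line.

  row1 -= 5·row0 → [0,-3,2,-2]
  row2 -= 5·row0 → [0,0,2,-2]
  row3 -= -2·row0 → [0,12,-10,15]
  row2 -= 0·row1 → [0,0,2,-2]
  row3 -= -4·row1 → [0,0,-2,7]
  row3 -= -1·row2 → [0,0,0,5]

L=[[1,0,0,0],[5,1,0,0],[5,0,1,0],[-2,-4,-1,1]] U=[[5,5,-2,2],[0,-3,2,-2],[0,0,2,-2],[0,0,0,5]]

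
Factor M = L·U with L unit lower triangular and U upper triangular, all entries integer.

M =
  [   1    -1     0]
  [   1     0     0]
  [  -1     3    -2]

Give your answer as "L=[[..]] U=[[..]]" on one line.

  r1 -= 1·r0 → [0,1,0]
  r2 -= -1·r0 → [0,2,-2]
  r2 -= 2·r1 → [0,0,-2]

L=[[1,0,0],[1,1,0],[-1,2,1]] U=[[1,-1,0],[0,1,0],[0,0,-2]]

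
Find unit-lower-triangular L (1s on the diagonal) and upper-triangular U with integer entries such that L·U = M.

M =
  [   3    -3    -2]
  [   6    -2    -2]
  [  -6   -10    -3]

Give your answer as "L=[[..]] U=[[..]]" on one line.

L=[[1,0,0],[2,1,0],[-2,-4,1]] U=[[3,-3,-2],[0,4,2],[0,0,1]]

  r1 -= 2·r0 → [0,4,2]
  r2 -= -2·r0 → [0,-16,-7]
  r2 -= -4·r1 → [0,0,1]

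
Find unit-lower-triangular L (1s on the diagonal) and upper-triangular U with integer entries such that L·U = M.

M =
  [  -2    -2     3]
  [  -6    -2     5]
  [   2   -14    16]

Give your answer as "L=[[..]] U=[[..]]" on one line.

  row1 -= 3·row0 → [0,4,-4]
  row2 -= -1·row0 → [0,-16,19]
  row2 -= -4·row1 → [0,0,3]

L=[[1,0,0],[3,1,0],[-1,-4,1]] U=[[-2,-2,3],[0,4,-4],[0,0,3]]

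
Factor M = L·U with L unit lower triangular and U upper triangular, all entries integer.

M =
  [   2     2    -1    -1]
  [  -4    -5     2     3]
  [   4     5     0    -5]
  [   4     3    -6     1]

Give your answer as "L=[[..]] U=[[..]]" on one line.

  r1 -= -2·r0 → [0,-1,0,1]
  r2 -= 2·r0 → [0,1,2,-3]
  r3 -= 2·r0 → [0,-1,-4,3]
  r2 -= -1·r1 → [0,0,2,-2]
  r3 -= 1·r1 → [0,0,-4,2]
  r3 -= -2·r2 → [0,0,0,-2]

L=[[1,0,0,0],[-2,1,0,0],[2,-1,1,0],[2,1,-2,1]] U=[[2,2,-1,-1],[0,-1,0,1],[0,0,2,-2],[0,0,0,-2]]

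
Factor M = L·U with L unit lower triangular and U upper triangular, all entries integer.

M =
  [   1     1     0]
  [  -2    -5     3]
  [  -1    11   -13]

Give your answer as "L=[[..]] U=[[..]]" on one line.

  R1 -= -2·R0 → [0,-3,3]
  R2 -= -1·R0 → [0,12,-13]
  R2 -= -4·R1 → [0,0,-1]

L=[[1,0,0],[-2,1,0],[-1,-4,1]] U=[[1,1,0],[0,-3,3],[0,0,-1]]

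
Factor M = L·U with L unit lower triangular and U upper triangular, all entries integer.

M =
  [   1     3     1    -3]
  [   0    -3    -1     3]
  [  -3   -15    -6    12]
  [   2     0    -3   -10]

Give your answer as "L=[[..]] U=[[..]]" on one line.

  R1 -= 0·R0 → [0,-3,-1,3]
  R2 -= -3·R0 → [0,-6,-3,3]
  R3 -= 2·R0 → [0,-6,-5,-4]
  R2 -= 2·R1 → [0,0,-1,-3]
  R3 -= 2·R1 → [0,0,-3,-10]
  R3 -= 3·R2 → [0,0,0,-1]

L=[[1,0,0,0],[0,1,0,0],[-3,2,1,0],[2,2,3,1]] U=[[1,3,1,-3],[0,-3,-1,3],[0,0,-1,-3],[0,0,0,-1]]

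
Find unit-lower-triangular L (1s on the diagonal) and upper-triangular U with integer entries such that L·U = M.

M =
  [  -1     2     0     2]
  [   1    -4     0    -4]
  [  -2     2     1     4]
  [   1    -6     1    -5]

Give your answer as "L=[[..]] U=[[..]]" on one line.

  r1 -= -1·r0 → [0,-2,0,-2]
  r2 -= 2·r0 → [0,-2,1,0]
  r3 -= -1·r0 → [0,-4,1,-3]
  r2 -= 1·r1 → [0,0,1,2]
  r3 -= 2·r1 → [0,0,1,1]
  r3 -= 1·r2 → [0,0,0,-1]

L=[[1,0,0,0],[-1,1,0,0],[2,1,1,0],[-1,2,1,1]] U=[[-1,2,0,2],[0,-2,0,-2],[0,0,1,2],[0,0,0,-1]]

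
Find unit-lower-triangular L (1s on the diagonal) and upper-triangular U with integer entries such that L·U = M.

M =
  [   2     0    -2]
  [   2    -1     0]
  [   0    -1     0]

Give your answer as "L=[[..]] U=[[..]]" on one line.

  r1 -= 1·r0 → [0,-1,2]
  r2 -= 0·r0 → [0,-1,0]
  r2 -= 1·r1 → [0,0,-2]

L=[[1,0,0],[1,1,0],[0,1,1]] U=[[2,0,-2],[0,-1,2],[0,0,-2]]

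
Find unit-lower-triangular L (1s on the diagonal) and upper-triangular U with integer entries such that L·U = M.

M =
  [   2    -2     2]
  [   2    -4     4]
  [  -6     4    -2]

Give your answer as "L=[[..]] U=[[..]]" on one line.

L=[[1,0,0],[1,1,0],[-3,1,1]] U=[[2,-2,2],[0,-2,2],[0,0,2]]

  r1 -= 1·r0 → [0,-2,2]
  r2 -= -3·r0 → [0,-2,4]
  r2 -= 1·r1 → [0,0,2]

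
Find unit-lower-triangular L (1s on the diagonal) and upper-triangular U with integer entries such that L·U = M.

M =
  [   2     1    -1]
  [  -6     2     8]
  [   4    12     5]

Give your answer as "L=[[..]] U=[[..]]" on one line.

  r1 -= -3·r0 → [0,5,5]
  r2 -= 2·r0 → [0,10,7]
  r2 -= 2·r1 → [0,0,-3]

L=[[1,0,0],[-3,1,0],[2,2,1]] U=[[2,1,-1],[0,5,5],[0,0,-3]]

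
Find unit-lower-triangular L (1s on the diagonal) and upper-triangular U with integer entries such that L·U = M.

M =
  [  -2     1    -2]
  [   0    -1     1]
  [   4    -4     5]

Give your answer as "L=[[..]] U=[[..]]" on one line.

  r1 -= 0·r0 → [0,-1,1]
  r2 -= -2·r0 → [0,-2,1]
  r2 -= 2·r1 → [0,0,-1]

L=[[1,0,0],[0,1,0],[-2,2,1]] U=[[-2,1,-2],[0,-1,1],[0,0,-1]]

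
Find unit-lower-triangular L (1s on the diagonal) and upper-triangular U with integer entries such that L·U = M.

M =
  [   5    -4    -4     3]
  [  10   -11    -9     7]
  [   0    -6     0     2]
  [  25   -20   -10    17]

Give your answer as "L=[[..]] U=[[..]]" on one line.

L=[[1,0,0,0],[2,1,0,0],[0,2,1,0],[5,0,5,1]] U=[[5,-4,-4,3],[0,-3,-1,1],[0,0,2,0],[0,0,0,2]]

  r1 -= 2·r0 → [0,-3,-1,1]
  r2 -= 0·r0 → [0,-6,0,2]
  r3 -= 5·r0 → [0,0,10,2]
  r2 -= 2·r1 → [0,0,2,0]
  r3 -= 0·r1 → [0,0,10,2]
  r3 -= 5·r2 → [0,0,0,2]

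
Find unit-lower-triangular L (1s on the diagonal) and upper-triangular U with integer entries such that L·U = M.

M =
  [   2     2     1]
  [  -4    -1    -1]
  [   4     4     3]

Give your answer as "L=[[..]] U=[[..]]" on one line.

L=[[1,0,0],[-2,1,0],[2,0,1]] U=[[2,2,1],[0,3,1],[0,0,1]]

  row1 -= -2·row0 → [0,3,1]
  row2 -= 2·row0 → [0,0,1]
  row2 -= 0·row1 → [0,0,1]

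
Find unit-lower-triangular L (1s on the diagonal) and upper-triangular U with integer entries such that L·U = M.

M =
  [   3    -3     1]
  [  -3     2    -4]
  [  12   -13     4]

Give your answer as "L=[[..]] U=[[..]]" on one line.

L=[[1,0,0],[-1,1,0],[4,1,1]] U=[[3,-3,1],[0,-1,-3],[0,0,3]]

  row1 -= -1·row0 → [0,-1,-3]
  row2 -= 4·row0 → [0,-1,0]
  row2 -= 1·row1 → [0,0,3]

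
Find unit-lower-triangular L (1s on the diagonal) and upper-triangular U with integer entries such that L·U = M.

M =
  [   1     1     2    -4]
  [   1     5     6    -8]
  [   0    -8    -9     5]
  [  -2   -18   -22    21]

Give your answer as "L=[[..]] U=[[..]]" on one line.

L=[[1,0,0,0],[1,1,0,0],[0,-2,1,0],[-2,-4,2,1]] U=[[1,1,2,-4],[0,4,4,-4],[0,0,-1,-3],[0,0,0,3]]

  r1 -= 1·r0 → [0,4,4,-4]
  r2 -= 0·r0 → [0,-8,-9,5]
  r3 -= -2·r0 → [0,-16,-18,13]
  r2 -= -2·r1 → [0,0,-1,-3]
  r3 -= -4·r1 → [0,0,-2,-3]
  r3 -= 2·r2 → [0,0,0,3]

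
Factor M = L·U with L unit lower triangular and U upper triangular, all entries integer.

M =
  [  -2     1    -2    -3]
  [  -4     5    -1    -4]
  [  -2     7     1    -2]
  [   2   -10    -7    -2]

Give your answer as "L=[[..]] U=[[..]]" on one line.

  row1 -= 2·row0 → [0,3,3,2]
  row2 -= 1·row0 → [0,6,3,1]
  row3 -= -1·row0 → [0,-9,-9,-5]
  row2 -= 2·row1 → [0,0,-3,-3]
  row3 -= -3·row1 → [0,0,0,1]
  row3 -= 0·row2 → [0,0,0,1]

L=[[1,0,0,0],[2,1,0,0],[1,2,1,0],[-1,-3,0,1]] U=[[-2,1,-2,-3],[0,3,3,2],[0,0,-3,-3],[0,0,0,1]]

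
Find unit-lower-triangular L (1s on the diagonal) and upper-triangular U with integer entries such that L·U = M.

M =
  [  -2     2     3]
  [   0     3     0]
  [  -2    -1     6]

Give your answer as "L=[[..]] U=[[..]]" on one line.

  row1 -= 0·row0 → [0,3,0]
  row2 -= 1·row0 → [0,-3,3]
  row2 -= -1·row1 → [0,0,3]

L=[[1,0,0],[0,1,0],[1,-1,1]] U=[[-2,2,3],[0,3,0],[0,0,3]]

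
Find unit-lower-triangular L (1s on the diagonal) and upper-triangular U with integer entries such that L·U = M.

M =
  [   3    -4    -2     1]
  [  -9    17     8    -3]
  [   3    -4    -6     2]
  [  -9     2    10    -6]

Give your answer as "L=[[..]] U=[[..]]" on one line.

  r1 -= -3·r0 → [0,5,2,0]
  r2 -= 1·r0 → [0,0,-4,1]
  r3 -= -3·r0 → [0,-10,4,-3]
  r2 -= 0·r1 → [0,0,-4,1]
  r3 -= -2·r1 → [0,0,8,-3]
  r3 -= -2·r2 → [0,0,0,-1]

L=[[1,0,0,0],[-3,1,0,0],[1,0,1,0],[-3,-2,-2,1]] U=[[3,-4,-2,1],[0,5,2,0],[0,0,-4,1],[0,0,0,-1]]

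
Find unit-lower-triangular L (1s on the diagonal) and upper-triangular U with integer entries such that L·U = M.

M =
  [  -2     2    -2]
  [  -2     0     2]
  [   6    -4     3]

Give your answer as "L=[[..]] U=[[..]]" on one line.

L=[[1,0,0],[1,1,0],[-3,-1,1]] U=[[-2,2,-2],[0,-2,4],[0,0,1]]

  row1 -= 1·row0 → [0,-2,4]
  row2 -= -3·row0 → [0,2,-3]
  row2 -= -1·row1 → [0,0,1]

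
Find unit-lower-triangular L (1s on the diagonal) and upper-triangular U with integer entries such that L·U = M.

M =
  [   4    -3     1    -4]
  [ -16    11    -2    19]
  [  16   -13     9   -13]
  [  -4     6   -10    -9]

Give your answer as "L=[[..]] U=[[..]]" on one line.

  R1 -= -4·R0 → [0,-1,2,3]
  R2 -= 4·R0 → [0,-1,5,3]
  R3 -= -1·R0 → [0,3,-9,-13]
  R2 -= 1·R1 → [0,0,3,0]
  R3 -= -3·R1 → [0,0,-3,-4]
  R3 -= -1·R2 → [0,0,0,-4]

L=[[1,0,0,0],[-4,1,0,0],[4,1,1,0],[-1,-3,-1,1]] U=[[4,-3,1,-4],[0,-1,2,3],[0,0,3,0],[0,0,0,-4]]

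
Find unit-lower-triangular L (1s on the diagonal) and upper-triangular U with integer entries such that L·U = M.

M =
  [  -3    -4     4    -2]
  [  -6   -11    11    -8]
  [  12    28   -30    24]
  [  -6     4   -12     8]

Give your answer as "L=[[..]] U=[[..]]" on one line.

  r1 -= 2·r0 → [0,-3,3,-4]
  r2 -= -4·r0 → [0,12,-14,16]
  r3 -= 2·r0 → [0,12,-20,12]
  r2 -= -4·r1 → [0,0,-2,0]
  r3 -= -4·r1 → [0,0,-8,-4]
  r3 -= 4·r2 → [0,0,0,-4]

L=[[1,0,0,0],[2,1,0,0],[-4,-4,1,0],[2,-4,4,1]] U=[[-3,-4,4,-2],[0,-3,3,-4],[0,0,-2,0],[0,0,0,-4]]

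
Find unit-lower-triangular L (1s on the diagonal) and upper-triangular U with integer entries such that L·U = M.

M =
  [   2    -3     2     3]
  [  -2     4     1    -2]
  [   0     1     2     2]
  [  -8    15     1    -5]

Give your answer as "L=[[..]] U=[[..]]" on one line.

  row1 -= -1·row0 → [0,1,3,1]
  row2 -= 0·row0 → [0,1,2,2]
  row3 -= -4·row0 → [0,3,9,7]
  row2 -= 1·row1 → [0,0,-1,1]
  row3 -= 3·row1 → [0,0,0,4]
  row3 -= 0·row2 → [0,0,0,4]

L=[[1,0,0,0],[-1,1,0,0],[0,1,1,0],[-4,3,0,1]] U=[[2,-3,2,3],[0,1,3,1],[0,0,-1,1],[0,0,0,4]]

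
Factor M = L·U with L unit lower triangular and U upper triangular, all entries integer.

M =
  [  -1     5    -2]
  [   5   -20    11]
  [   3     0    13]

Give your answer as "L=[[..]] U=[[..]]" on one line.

L=[[1,0,0],[-5,1,0],[-3,3,1]] U=[[-1,5,-2],[0,5,1],[0,0,4]]

  r1 -= -5·r0 → [0,5,1]
  r2 -= -3·r0 → [0,15,7]
  r2 -= 3·r1 → [0,0,4]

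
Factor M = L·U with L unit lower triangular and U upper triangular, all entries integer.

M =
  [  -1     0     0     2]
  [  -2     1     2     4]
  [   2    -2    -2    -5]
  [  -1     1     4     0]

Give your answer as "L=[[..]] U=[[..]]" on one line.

L=[[1,0,0,0],[2,1,0,0],[-2,-2,1,0],[1,1,1,1]] U=[[-1,0,0,2],[0,1,2,0],[0,0,2,-1],[0,0,0,-1]]

  r1 -= 2·r0 → [0,1,2,0]
  r2 -= -2·r0 → [0,-2,-2,-1]
  r3 -= 1·r0 → [0,1,4,-2]
  r2 -= -2·r1 → [0,0,2,-1]
  r3 -= 1·r1 → [0,0,2,-2]
  r3 -= 1·r2 → [0,0,0,-1]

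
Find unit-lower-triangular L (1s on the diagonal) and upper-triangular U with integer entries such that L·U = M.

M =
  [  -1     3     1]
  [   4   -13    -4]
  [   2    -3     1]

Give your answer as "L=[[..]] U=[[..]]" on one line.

  row1 -= -4·row0 → [0,-1,0]
  row2 -= -2·row0 → [0,3,3]
  row2 -= -3·row1 → [0,0,3]

L=[[1,0,0],[-4,1,0],[-2,-3,1]] U=[[-1,3,1],[0,-1,0],[0,0,3]]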